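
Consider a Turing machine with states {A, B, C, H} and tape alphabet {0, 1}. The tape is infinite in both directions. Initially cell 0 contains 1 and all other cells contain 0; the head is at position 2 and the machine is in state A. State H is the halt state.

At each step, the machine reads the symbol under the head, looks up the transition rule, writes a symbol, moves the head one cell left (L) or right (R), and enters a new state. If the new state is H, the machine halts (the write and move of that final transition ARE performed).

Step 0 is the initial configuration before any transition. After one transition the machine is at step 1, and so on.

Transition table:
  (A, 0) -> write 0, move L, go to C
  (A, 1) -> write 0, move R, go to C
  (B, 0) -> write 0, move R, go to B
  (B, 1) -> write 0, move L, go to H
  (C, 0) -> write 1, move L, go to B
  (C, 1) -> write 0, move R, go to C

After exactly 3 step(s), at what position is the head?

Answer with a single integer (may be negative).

Step 1: in state A at pos 2, read 0 -> (A,0)->write 0,move L,goto C. Now: state=C, head=1, tape[-1..3]=01000 (head:   ^)
Step 2: in state C at pos 1, read 0 -> (C,0)->write 1,move L,goto B. Now: state=B, head=0, tape[-1..3]=01100 (head:  ^)
Step 3: in state B at pos 0, read 1 -> (B,1)->write 0,move L,goto H. Now: state=H, head=-1, tape[-2..3]=000100 (head:  ^)

Answer: -1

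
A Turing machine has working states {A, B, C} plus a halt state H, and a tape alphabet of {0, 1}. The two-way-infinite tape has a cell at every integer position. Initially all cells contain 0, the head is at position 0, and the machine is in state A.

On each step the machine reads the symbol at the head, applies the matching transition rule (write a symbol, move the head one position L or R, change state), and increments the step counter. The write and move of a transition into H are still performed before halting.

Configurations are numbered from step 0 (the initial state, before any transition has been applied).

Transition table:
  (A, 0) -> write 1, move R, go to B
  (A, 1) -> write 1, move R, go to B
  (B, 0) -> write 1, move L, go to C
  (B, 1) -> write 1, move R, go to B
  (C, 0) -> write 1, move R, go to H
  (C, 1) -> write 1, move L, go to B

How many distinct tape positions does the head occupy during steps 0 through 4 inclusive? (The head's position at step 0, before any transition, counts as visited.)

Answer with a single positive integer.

Answer: 4

Derivation:
Step 1: in state A at pos 0, read 0 -> (A,0)->write 1,move R,goto B. Now: state=B, head=1, tape[-1..2]=0100 (head:   ^)
Step 2: in state B at pos 1, read 0 -> (B,0)->write 1,move L,goto C. Now: state=C, head=0, tape[-1..2]=0110 (head:  ^)
Step 3: in state C at pos 0, read 1 -> (C,1)->write 1,move L,goto B. Now: state=B, head=-1, tape[-2..2]=00110 (head:  ^)
Step 4: in state B at pos -1, read 0 -> (B,0)->write 1,move L,goto C. Now: state=C, head=-2, tape[-3..2]=001110 (head:  ^)
Head positions at steps 0..4: starting at 0, distinct positions visited = {-2, -1, 0, 1} -> 4 position(s)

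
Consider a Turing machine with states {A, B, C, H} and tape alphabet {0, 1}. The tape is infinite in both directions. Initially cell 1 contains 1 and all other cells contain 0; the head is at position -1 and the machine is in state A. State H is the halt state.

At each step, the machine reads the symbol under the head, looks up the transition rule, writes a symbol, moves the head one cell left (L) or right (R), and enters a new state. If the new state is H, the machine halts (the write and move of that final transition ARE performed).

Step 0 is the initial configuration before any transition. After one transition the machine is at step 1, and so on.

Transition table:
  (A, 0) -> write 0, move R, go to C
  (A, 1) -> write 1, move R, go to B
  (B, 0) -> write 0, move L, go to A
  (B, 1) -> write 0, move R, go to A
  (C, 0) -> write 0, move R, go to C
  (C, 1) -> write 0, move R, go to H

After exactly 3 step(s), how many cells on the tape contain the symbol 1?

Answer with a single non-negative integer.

Answer: 0

Derivation:
Step 1: in state A at pos -1, read 0 -> (A,0)->write 0,move R,goto C. Now: state=C, head=0, tape[-2..2]=00010 (head:   ^)
Step 2: in state C at pos 0, read 0 -> (C,0)->write 0,move R,goto C. Now: state=C, head=1, tape[-2..2]=00010 (head:    ^)
Step 3: in state C at pos 1, read 1 -> (C,1)->write 0,move R,goto H. Now: state=H, head=2, tape[-2..3]=000000 (head:     ^)
No cell contains 1 after step 3 -> 0 cell(s)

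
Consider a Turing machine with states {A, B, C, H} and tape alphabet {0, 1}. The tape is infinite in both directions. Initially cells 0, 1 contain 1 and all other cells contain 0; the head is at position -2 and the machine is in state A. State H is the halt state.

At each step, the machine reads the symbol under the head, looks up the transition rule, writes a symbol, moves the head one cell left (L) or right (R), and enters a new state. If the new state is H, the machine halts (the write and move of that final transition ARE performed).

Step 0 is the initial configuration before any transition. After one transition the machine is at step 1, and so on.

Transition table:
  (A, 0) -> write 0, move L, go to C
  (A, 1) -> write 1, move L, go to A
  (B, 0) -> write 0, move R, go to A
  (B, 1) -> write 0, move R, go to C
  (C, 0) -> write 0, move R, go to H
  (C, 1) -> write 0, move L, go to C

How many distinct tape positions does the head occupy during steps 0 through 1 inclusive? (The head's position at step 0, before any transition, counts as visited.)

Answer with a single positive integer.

Step 1: in state A at pos -2, read 0 -> (A,0)->write 0,move L,goto C. Now: state=C, head=-3, tape[-4..2]=0000110 (head:  ^)
Head positions at steps 0..1: starting at -2, distinct positions visited = {-3, -2} -> 2 position(s)

Answer: 2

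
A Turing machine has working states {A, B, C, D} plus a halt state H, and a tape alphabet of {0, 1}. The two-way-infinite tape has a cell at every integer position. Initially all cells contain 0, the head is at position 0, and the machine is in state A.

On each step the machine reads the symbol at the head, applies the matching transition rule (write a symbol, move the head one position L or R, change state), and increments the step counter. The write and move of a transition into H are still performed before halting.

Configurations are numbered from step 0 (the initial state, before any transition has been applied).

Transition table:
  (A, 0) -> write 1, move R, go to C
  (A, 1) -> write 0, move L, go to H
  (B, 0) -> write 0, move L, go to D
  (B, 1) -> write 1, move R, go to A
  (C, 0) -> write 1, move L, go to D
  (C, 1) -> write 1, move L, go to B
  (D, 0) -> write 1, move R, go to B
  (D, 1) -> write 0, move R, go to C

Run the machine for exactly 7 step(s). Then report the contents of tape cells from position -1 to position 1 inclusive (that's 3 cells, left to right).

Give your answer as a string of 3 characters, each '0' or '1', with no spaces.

Answer: 101

Derivation:
Step 1: in state A at pos 0, read 0 -> (A,0)->write 1,move R,goto C. Now: state=C, head=1, tape[-1..2]=0100 (head:   ^)
Step 2: in state C at pos 1, read 0 -> (C,0)->write 1,move L,goto D. Now: state=D, head=0, tape[-1..2]=0110 (head:  ^)
Step 3: in state D at pos 0, read 1 -> (D,1)->write 0,move R,goto C. Now: state=C, head=1, tape[-1..2]=0010 (head:   ^)
Step 4: in state C at pos 1, read 1 -> (C,1)->write 1,move L,goto B. Now: state=B, head=0, tape[-1..2]=0010 (head:  ^)
Step 5: in state B at pos 0, read 0 -> (B,0)->write 0,move L,goto D. Now: state=D, head=-1, tape[-2..2]=00010 (head:  ^)
Step 6: in state D at pos -1, read 0 -> (D,0)->write 1,move R,goto B. Now: state=B, head=0, tape[-2..2]=01010 (head:   ^)
Step 7: in state B at pos 0, read 0 -> (B,0)->write 0,move L,goto D. Now: state=D, head=-1, tape[-2..2]=01010 (head:  ^)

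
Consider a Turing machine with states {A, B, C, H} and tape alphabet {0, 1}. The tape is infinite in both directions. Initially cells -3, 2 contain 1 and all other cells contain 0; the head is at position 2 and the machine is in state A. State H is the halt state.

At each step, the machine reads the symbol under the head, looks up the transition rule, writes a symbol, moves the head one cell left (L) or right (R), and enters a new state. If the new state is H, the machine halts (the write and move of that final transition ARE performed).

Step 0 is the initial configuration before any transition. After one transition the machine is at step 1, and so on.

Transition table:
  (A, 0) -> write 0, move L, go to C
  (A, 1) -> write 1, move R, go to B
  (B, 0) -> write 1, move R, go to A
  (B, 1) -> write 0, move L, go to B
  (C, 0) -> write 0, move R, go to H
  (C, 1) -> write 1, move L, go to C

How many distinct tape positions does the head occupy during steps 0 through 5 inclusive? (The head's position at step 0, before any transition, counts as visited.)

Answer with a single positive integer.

Answer: 4

Derivation:
Step 1: in state A at pos 2, read 1 -> (A,1)->write 1,move R,goto B. Now: state=B, head=3, tape[-4..4]=010000100 (head:        ^)
Step 2: in state B at pos 3, read 0 -> (B,0)->write 1,move R,goto A. Now: state=A, head=4, tape[-4..5]=0100001100 (head:         ^)
Step 3: in state A at pos 4, read 0 -> (A,0)->write 0,move L,goto C. Now: state=C, head=3, tape[-4..5]=0100001100 (head:        ^)
Step 4: in state C at pos 3, read 1 -> (C,1)->write 1,move L,goto C. Now: state=C, head=2, tape[-4..5]=0100001100 (head:       ^)
Step 5: in state C at pos 2, read 1 -> (C,1)->write 1,move L,goto C. Now: state=C, head=1, tape[-4..5]=0100001100 (head:      ^)
Head positions at steps 0..5: starting at 2, distinct positions visited = {1, 2, 3, 4} -> 4 position(s)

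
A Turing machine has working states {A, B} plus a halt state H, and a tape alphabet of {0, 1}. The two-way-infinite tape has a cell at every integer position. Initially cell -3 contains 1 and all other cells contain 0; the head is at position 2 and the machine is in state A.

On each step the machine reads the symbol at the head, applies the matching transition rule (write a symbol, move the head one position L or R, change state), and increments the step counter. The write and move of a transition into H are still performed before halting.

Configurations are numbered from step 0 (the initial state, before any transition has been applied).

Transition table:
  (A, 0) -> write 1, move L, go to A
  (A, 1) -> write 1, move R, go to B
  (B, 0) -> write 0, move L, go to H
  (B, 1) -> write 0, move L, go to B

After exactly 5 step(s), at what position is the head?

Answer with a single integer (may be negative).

Answer: -3

Derivation:
Step 1: in state A at pos 2, read 0 -> (A,0)->write 1,move L,goto A. Now: state=A, head=1, tape[-4..3]=01000010 (head:      ^)
Step 2: in state A at pos 1, read 0 -> (A,0)->write 1,move L,goto A. Now: state=A, head=0, tape[-4..3]=01000110 (head:     ^)
Step 3: in state A at pos 0, read 0 -> (A,0)->write 1,move L,goto A. Now: state=A, head=-1, tape[-4..3]=01001110 (head:    ^)
Step 4: in state A at pos -1, read 0 -> (A,0)->write 1,move L,goto A. Now: state=A, head=-2, tape[-4..3]=01011110 (head:   ^)
Step 5: in state A at pos -2, read 0 -> (A,0)->write 1,move L,goto A. Now: state=A, head=-3, tape[-4..3]=01111110 (head:  ^)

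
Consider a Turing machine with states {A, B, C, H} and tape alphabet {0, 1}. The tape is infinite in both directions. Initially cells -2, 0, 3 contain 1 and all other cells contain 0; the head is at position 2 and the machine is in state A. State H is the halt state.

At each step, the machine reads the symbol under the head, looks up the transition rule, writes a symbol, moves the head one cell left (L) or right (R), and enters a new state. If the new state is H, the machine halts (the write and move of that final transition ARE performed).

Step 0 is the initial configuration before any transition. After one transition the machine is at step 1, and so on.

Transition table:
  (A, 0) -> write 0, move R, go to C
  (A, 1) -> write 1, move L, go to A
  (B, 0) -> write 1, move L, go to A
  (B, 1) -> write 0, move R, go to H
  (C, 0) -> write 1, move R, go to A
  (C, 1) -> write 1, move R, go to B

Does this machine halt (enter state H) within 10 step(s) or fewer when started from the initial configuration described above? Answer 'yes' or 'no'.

Answer: yes

Derivation:
Step 1: in state A at pos 2, read 0 -> (A,0)->write 0,move R,goto C. Now: state=C, head=3, tape[-3..4]=01010010 (head:       ^)
Step 2: in state C at pos 3, read 1 -> (C,1)->write 1,move R,goto B. Now: state=B, head=4, tape[-3..5]=010100100 (head:        ^)
Step 3: in state B at pos 4, read 0 -> (B,0)->write 1,move L,goto A. Now: state=A, head=3, tape[-3..5]=010100110 (head:       ^)
Step 4: in state A at pos 3, read 1 -> (A,1)->write 1,move L,goto A. Now: state=A, head=2, tape[-3..5]=010100110 (head:      ^)
Step 5: in state A at pos 2, read 0 -> (A,0)->write 0,move R,goto C. Now: state=C, head=3, tape[-3..5]=010100110 (head:       ^)
Step 6: in state C at pos 3, read 1 -> (C,1)->write 1,move R,goto B. Now: state=B, head=4, tape[-3..5]=010100110 (head:        ^)
Step 7: in state B at pos 4, read 1 -> (B,1)->write 0,move R,goto H. Now: state=H, head=5, tape[-3..6]=0101001000 (head:         ^)
State H reached at step 7; 7 <= 10 -> yes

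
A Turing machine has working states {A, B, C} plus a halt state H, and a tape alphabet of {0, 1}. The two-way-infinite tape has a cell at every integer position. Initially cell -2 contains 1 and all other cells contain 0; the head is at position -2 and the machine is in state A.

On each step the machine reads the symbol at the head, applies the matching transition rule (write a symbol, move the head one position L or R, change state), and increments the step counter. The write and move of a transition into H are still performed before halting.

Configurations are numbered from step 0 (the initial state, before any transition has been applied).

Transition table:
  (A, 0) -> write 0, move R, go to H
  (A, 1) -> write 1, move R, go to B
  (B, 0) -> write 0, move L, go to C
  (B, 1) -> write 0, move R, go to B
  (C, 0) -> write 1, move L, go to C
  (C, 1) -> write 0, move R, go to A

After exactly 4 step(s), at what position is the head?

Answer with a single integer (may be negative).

Answer: 0

Derivation:
Step 1: in state A at pos -2, read 1 -> (A,1)->write 1,move R,goto B. Now: state=B, head=-1, tape[-3..0]=0100 (head:   ^)
Step 2: in state B at pos -1, read 0 -> (B,0)->write 0,move L,goto C. Now: state=C, head=-2, tape[-3..0]=0100 (head:  ^)
Step 3: in state C at pos -2, read 1 -> (C,1)->write 0,move R,goto A. Now: state=A, head=-1, tape[-3..0]=0000 (head:   ^)
Step 4: in state A at pos -1, read 0 -> (A,0)->write 0,move R,goto H. Now: state=H, head=0, tape[-3..1]=00000 (head:    ^)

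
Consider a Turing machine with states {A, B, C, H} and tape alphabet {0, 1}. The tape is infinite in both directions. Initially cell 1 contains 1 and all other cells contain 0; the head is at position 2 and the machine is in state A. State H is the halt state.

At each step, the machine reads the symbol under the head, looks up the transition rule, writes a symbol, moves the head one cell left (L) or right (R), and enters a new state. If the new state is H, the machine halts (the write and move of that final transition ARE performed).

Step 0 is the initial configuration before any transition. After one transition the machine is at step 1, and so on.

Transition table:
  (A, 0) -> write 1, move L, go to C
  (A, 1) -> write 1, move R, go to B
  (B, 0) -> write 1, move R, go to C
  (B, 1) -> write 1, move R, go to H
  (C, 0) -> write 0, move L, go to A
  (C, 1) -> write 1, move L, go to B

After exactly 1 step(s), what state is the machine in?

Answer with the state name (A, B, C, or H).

Step 1: in state A at pos 2, read 0 -> (A,0)->write 1,move L,goto C. Now: state=C, head=1, tape[0..3]=0110 (head:  ^)

Answer: C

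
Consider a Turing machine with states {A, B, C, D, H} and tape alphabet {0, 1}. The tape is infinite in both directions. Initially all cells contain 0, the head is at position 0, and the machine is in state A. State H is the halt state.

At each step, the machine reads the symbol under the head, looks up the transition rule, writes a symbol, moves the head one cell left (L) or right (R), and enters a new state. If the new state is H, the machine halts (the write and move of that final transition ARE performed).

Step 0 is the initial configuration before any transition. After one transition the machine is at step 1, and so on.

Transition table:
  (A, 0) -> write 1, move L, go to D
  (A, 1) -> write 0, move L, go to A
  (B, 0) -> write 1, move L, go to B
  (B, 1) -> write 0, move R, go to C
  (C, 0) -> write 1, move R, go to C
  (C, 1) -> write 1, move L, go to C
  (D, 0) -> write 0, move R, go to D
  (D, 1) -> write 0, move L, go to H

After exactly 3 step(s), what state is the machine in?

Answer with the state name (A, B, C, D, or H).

Step 1: in state A at pos 0, read 0 -> (A,0)->write 1,move L,goto D. Now: state=D, head=-1, tape[-2..1]=0010 (head:  ^)
Step 2: in state D at pos -1, read 0 -> (D,0)->write 0,move R,goto D. Now: state=D, head=0, tape[-2..1]=0010 (head:   ^)
Step 3: in state D at pos 0, read 1 -> (D,1)->write 0,move L,goto H. Now: state=H, head=-1, tape[-2..1]=0000 (head:  ^)

Answer: H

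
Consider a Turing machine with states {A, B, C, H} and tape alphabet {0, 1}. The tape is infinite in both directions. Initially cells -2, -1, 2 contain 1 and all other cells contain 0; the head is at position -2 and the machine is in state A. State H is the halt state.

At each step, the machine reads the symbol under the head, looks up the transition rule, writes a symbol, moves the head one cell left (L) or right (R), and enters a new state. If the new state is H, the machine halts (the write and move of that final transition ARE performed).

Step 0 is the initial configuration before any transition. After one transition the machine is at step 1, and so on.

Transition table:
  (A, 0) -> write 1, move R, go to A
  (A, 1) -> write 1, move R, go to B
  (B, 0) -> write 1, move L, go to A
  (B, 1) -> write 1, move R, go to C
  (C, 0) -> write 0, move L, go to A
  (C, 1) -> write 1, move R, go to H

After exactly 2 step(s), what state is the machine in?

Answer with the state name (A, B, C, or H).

Answer: C

Derivation:
Step 1: in state A at pos -2, read 1 -> (A,1)->write 1,move R,goto B. Now: state=B, head=-1, tape[-3..3]=0110010 (head:   ^)
Step 2: in state B at pos -1, read 1 -> (B,1)->write 1,move R,goto C. Now: state=C, head=0, tape[-3..3]=0110010 (head:    ^)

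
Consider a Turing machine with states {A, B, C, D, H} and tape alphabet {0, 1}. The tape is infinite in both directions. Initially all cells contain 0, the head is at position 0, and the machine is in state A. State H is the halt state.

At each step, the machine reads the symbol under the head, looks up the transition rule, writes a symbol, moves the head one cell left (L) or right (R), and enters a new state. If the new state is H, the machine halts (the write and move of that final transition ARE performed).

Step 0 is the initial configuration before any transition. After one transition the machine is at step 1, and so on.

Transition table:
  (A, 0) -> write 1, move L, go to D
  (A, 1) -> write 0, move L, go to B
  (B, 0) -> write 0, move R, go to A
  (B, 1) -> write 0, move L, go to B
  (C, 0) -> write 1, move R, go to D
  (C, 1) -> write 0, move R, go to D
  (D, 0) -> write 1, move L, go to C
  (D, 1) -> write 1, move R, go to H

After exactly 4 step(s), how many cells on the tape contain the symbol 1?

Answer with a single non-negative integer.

Answer: 3

Derivation:
Step 1: in state A at pos 0, read 0 -> (A,0)->write 1,move L,goto D. Now: state=D, head=-1, tape[-2..1]=0010 (head:  ^)
Step 2: in state D at pos -1, read 0 -> (D,0)->write 1,move L,goto C. Now: state=C, head=-2, tape[-3..1]=00110 (head:  ^)
Step 3: in state C at pos -2, read 0 -> (C,0)->write 1,move R,goto D. Now: state=D, head=-1, tape[-3..1]=01110 (head:   ^)
Step 4: in state D at pos -1, read 1 -> (D,1)->write 1,move R,goto H. Now: state=H, head=0, tape[-3..1]=01110 (head:    ^)
Cells containing 1 after step 4: {-2, -1, 0} -> 3 cell(s)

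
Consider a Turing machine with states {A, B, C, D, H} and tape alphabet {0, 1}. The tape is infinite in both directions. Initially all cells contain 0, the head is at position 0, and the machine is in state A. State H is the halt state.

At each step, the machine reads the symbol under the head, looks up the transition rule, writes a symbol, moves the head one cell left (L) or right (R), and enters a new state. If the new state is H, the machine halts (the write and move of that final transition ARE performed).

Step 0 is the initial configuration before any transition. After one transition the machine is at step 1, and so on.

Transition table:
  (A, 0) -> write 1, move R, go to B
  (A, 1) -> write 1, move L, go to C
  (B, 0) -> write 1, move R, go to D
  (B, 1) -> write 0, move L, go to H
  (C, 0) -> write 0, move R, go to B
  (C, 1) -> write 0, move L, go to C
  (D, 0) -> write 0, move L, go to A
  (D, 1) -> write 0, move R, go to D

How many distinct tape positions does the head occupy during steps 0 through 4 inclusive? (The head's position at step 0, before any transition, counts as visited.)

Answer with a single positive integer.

Step 1: in state A at pos 0, read 0 -> (A,0)->write 1,move R,goto B. Now: state=B, head=1, tape[-1..2]=0100 (head:   ^)
Step 2: in state B at pos 1, read 0 -> (B,0)->write 1,move R,goto D. Now: state=D, head=2, tape[-1..3]=01100 (head:    ^)
Step 3: in state D at pos 2, read 0 -> (D,0)->write 0,move L,goto A. Now: state=A, head=1, tape[-1..3]=01100 (head:   ^)
Step 4: in state A at pos 1, read 1 -> (A,1)->write 1,move L,goto C. Now: state=C, head=0, tape[-1..3]=01100 (head:  ^)
Head positions at steps 0..4: starting at 0, distinct positions visited = {0, 1, 2} -> 3 position(s)

Answer: 3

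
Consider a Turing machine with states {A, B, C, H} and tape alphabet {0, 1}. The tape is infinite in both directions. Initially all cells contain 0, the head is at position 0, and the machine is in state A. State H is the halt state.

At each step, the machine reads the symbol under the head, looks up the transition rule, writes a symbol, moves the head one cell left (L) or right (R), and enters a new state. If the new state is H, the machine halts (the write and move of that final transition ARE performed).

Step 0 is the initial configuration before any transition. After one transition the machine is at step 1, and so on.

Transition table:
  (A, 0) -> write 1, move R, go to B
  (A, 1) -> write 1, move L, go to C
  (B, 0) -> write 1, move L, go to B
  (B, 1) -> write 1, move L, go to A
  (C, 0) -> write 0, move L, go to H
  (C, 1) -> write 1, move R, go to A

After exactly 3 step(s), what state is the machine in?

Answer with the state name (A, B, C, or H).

Step 1: in state A at pos 0, read 0 -> (A,0)->write 1,move R,goto B. Now: state=B, head=1, tape[-1..2]=0100 (head:   ^)
Step 2: in state B at pos 1, read 0 -> (B,0)->write 1,move L,goto B. Now: state=B, head=0, tape[-1..2]=0110 (head:  ^)
Step 3: in state B at pos 0, read 1 -> (B,1)->write 1,move L,goto A. Now: state=A, head=-1, tape[-2..2]=00110 (head:  ^)

Answer: A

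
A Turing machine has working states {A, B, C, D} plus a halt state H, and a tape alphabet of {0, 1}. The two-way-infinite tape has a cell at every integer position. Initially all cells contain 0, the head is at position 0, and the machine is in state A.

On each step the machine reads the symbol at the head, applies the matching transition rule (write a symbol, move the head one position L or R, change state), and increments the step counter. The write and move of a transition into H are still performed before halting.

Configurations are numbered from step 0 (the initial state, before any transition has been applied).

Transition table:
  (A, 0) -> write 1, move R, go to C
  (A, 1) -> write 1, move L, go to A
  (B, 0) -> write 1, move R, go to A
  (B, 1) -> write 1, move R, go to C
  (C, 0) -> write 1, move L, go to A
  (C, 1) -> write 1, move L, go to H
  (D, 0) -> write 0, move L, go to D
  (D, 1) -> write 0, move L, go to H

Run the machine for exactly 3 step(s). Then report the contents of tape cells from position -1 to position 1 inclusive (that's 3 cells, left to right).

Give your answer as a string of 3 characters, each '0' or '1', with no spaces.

Step 1: in state A at pos 0, read 0 -> (A,0)->write 1,move R,goto C. Now: state=C, head=1, tape[-1..2]=0100 (head:   ^)
Step 2: in state C at pos 1, read 0 -> (C,0)->write 1,move L,goto A. Now: state=A, head=0, tape[-1..2]=0110 (head:  ^)
Step 3: in state A at pos 0, read 1 -> (A,1)->write 1,move L,goto A. Now: state=A, head=-1, tape[-2..2]=00110 (head:  ^)

Answer: 011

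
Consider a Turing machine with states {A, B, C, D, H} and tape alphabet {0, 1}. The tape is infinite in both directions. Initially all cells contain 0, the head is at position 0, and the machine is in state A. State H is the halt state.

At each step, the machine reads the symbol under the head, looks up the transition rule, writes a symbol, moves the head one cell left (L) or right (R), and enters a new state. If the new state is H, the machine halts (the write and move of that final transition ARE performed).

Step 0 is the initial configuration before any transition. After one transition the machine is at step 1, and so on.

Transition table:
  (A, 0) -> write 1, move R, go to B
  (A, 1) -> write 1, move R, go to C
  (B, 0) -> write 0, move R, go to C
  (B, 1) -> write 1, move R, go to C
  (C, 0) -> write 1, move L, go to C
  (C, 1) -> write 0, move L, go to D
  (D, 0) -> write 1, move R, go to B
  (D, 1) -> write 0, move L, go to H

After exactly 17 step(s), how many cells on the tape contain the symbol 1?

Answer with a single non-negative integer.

Step 1: in state A at pos 0, read 0 -> (A,0)->write 1,move R,goto B. Now: state=B, head=1, tape[-1..2]=0100 (head:   ^)
Step 2: in state B at pos 1, read 0 -> (B,0)->write 0,move R,goto C. Now: state=C, head=2, tape[-1..3]=01000 (head:    ^)
Step 3: in state C at pos 2, read 0 -> (C,0)->write 1,move L,goto C. Now: state=C, head=1, tape[-1..3]=01010 (head:   ^)
Step 4: in state C at pos 1, read 0 -> (C,0)->write 1,move L,goto C. Now: state=C, head=0, tape[-1..3]=01110 (head:  ^)
Step 5: in state C at pos 0, read 1 -> (C,1)->write 0,move L,goto D. Now: state=D, head=-1, tape[-2..3]=000110 (head:  ^)
Step 6: in state D at pos -1, read 0 -> (D,0)->write 1,move R,goto B. Now: state=B, head=0, tape[-2..3]=010110 (head:   ^)
Step 7: in state B at pos 0, read 0 -> (B,0)->write 0,move R,goto C. Now: state=C, head=1, tape[-2..3]=010110 (head:    ^)
Step 8: in state C at pos 1, read 1 -> (C,1)->write 0,move L,goto D. Now: state=D, head=0, tape[-2..3]=010010 (head:   ^)
Step 9: in state D at pos 0, read 0 -> (D,0)->write 1,move R,goto B. Now: state=B, head=1, tape[-2..3]=011010 (head:    ^)
Step 10: in state B at pos 1, read 0 -> (B,0)->write 0,move R,goto C. Now: state=C, head=2, tape[-2..3]=011010 (head:     ^)
Step 11: in state C at pos 2, read 1 -> (C,1)->write 0,move L,goto D. Now: state=D, head=1, tape[-2..3]=011000 (head:    ^)
Step 12: in state D at pos 1, read 0 -> (D,0)->write 1,move R,goto B. Now: state=B, head=2, tape[-2..3]=011100 (head:     ^)
Step 13: in state B at pos 2, read 0 -> (B,0)->write 0,move R,goto C. Now: state=C, head=3, tape[-2..4]=0111000 (head:      ^)
Step 14: in state C at pos 3, read 0 -> (C,0)->write 1,move L,goto C. Now: state=C, head=2, tape[-2..4]=0111010 (head:     ^)
Step 15: in state C at pos 2, read 0 -> (C,0)->write 1,move L,goto C. Now: state=C, head=1, tape[-2..4]=0111110 (head:    ^)
Step 16: in state C at pos 1, read 1 -> (C,1)->write 0,move L,goto D. Now: state=D, head=0, tape[-2..4]=0110110 (head:   ^)
Step 17: in state D at pos 0, read 1 -> (D,1)->write 0,move L,goto H. Now: state=H, head=-1, tape[-2..4]=0100110 (head:  ^)
Cells containing 1 after step 17: {-1, 2, 3} -> 3 cell(s)

Answer: 3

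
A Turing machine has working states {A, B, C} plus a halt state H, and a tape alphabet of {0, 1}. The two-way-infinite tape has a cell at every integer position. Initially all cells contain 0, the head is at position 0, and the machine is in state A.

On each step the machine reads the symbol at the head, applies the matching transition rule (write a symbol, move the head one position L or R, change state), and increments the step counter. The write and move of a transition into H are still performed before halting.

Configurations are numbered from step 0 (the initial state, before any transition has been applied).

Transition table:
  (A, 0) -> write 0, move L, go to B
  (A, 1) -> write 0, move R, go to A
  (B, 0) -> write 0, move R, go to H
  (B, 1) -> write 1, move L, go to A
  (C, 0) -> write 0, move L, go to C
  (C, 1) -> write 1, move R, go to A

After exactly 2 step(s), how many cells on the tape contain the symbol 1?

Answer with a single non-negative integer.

Answer: 0

Derivation:
Step 1: in state A at pos 0, read 0 -> (A,0)->write 0,move L,goto B. Now: state=B, head=-1, tape[-2..1]=0000 (head:  ^)
Step 2: in state B at pos -1, read 0 -> (B,0)->write 0,move R,goto H. Now: state=H, head=0, tape[-2..1]=0000 (head:   ^)
No cell contains 1 after step 2 -> 0 cell(s)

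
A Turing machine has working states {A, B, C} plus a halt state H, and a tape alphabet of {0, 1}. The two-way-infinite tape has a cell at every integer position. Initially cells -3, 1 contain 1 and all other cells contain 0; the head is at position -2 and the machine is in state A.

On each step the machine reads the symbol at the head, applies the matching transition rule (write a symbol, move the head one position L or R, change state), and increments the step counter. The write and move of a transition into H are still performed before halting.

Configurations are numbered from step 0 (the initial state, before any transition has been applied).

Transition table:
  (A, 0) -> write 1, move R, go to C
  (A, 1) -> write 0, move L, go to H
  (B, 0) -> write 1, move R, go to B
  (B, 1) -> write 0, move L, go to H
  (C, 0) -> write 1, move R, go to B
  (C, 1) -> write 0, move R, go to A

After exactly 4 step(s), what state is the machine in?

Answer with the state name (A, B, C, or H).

Step 1: in state A at pos -2, read 0 -> (A,0)->write 1,move R,goto C. Now: state=C, head=-1, tape[-4..2]=0110010 (head:    ^)
Step 2: in state C at pos -1, read 0 -> (C,0)->write 1,move R,goto B. Now: state=B, head=0, tape[-4..2]=0111010 (head:     ^)
Step 3: in state B at pos 0, read 0 -> (B,0)->write 1,move R,goto B. Now: state=B, head=1, tape[-4..2]=0111110 (head:      ^)
Step 4: in state B at pos 1, read 1 -> (B,1)->write 0,move L,goto H. Now: state=H, head=0, tape[-4..2]=0111100 (head:     ^)

Answer: H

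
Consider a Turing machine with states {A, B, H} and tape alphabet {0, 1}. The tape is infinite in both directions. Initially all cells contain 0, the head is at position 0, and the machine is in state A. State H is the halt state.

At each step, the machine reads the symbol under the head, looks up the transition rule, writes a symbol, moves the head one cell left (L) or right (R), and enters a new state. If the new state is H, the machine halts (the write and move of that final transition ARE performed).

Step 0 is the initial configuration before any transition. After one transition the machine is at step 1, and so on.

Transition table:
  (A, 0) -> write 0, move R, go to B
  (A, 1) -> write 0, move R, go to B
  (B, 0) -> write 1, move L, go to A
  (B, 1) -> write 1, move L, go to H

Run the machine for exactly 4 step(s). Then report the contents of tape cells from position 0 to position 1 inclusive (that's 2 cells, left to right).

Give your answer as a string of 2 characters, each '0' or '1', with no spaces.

Answer: 01

Derivation:
Step 1: in state A at pos 0, read 0 -> (A,0)->write 0,move R,goto B. Now: state=B, head=1, tape[-1..2]=0000 (head:   ^)
Step 2: in state B at pos 1, read 0 -> (B,0)->write 1,move L,goto A. Now: state=A, head=0, tape[-1..2]=0010 (head:  ^)
Step 3: in state A at pos 0, read 0 -> (A,0)->write 0,move R,goto B. Now: state=B, head=1, tape[-1..2]=0010 (head:   ^)
Step 4: in state B at pos 1, read 1 -> (B,1)->write 1,move L,goto H. Now: state=H, head=0, tape[-1..2]=0010 (head:  ^)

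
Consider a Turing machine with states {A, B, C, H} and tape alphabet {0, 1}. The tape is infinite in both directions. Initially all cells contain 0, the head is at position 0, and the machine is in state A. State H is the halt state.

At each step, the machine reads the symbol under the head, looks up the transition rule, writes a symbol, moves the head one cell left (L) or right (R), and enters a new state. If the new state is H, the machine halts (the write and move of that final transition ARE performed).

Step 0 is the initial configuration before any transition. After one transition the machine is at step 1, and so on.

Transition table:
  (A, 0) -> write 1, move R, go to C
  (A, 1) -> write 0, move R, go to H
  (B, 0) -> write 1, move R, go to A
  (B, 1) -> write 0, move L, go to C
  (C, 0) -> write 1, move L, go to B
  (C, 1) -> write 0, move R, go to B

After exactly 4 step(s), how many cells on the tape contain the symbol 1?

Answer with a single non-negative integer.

Answer: 2

Derivation:
Step 1: in state A at pos 0, read 0 -> (A,0)->write 1,move R,goto C. Now: state=C, head=1, tape[-1..2]=0100 (head:   ^)
Step 2: in state C at pos 1, read 0 -> (C,0)->write 1,move L,goto B. Now: state=B, head=0, tape[-1..2]=0110 (head:  ^)
Step 3: in state B at pos 0, read 1 -> (B,1)->write 0,move L,goto C. Now: state=C, head=-1, tape[-2..2]=00010 (head:  ^)
Step 4: in state C at pos -1, read 0 -> (C,0)->write 1,move L,goto B. Now: state=B, head=-2, tape[-3..2]=001010 (head:  ^)
Cells containing 1 after step 4: {-1, 1} -> 2 cell(s)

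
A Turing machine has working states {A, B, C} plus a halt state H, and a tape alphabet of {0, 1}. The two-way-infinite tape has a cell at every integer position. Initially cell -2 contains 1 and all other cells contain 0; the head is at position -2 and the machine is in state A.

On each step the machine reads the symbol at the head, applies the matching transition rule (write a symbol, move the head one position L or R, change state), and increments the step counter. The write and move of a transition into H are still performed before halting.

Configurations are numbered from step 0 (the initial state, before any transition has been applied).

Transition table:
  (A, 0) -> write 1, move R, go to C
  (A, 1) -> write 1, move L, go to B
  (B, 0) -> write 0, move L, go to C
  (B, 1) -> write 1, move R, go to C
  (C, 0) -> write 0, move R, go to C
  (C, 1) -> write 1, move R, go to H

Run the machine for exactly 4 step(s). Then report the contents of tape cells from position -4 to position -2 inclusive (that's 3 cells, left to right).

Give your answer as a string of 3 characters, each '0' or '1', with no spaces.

Answer: 001

Derivation:
Step 1: in state A at pos -2, read 1 -> (A,1)->write 1,move L,goto B. Now: state=B, head=-3, tape[-4..-1]=0010 (head:  ^)
Step 2: in state B at pos -3, read 0 -> (B,0)->write 0,move L,goto C. Now: state=C, head=-4, tape[-5..-1]=00010 (head:  ^)
Step 3: in state C at pos -4, read 0 -> (C,0)->write 0,move R,goto C. Now: state=C, head=-3, tape[-5..-1]=00010 (head:   ^)
Step 4: in state C at pos -3, read 0 -> (C,0)->write 0,move R,goto C. Now: state=C, head=-2, tape[-5..-1]=00010 (head:    ^)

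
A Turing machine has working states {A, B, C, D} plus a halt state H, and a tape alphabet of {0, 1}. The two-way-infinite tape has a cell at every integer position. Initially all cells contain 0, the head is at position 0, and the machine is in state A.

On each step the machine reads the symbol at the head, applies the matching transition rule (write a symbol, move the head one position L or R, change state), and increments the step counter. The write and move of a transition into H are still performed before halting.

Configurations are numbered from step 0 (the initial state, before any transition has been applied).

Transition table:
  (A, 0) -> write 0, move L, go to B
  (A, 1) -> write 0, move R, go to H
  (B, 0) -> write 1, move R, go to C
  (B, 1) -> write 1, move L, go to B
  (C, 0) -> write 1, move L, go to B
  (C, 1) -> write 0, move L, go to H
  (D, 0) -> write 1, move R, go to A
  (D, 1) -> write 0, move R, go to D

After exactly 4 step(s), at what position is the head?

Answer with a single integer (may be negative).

Answer: -2

Derivation:
Step 1: in state A at pos 0, read 0 -> (A,0)->write 0,move L,goto B. Now: state=B, head=-1, tape[-2..1]=0000 (head:  ^)
Step 2: in state B at pos -1, read 0 -> (B,0)->write 1,move R,goto C. Now: state=C, head=0, tape[-2..1]=0100 (head:   ^)
Step 3: in state C at pos 0, read 0 -> (C,0)->write 1,move L,goto B. Now: state=B, head=-1, tape[-2..1]=0110 (head:  ^)
Step 4: in state B at pos -1, read 1 -> (B,1)->write 1,move L,goto B. Now: state=B, head=-2, tape[-3..1]=00110 (head:  ^)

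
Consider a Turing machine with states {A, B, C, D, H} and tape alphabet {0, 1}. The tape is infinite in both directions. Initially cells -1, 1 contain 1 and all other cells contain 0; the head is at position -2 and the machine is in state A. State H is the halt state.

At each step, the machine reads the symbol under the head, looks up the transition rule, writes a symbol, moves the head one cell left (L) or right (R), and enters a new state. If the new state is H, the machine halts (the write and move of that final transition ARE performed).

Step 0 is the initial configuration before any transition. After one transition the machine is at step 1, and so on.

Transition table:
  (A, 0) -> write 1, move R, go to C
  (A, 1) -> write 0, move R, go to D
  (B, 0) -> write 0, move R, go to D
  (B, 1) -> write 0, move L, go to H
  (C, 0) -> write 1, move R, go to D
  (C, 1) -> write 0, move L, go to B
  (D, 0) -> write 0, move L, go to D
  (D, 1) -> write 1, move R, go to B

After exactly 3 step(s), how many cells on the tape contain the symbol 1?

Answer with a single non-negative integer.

Step 1: in state A at pos -2, read 0 -> (A,0)->write 1,move R,goto C. Now: state=C, head=-1, tape[-3..2]=011010 (head:   ^)
Step 2: in state C at pos -1, read 1 -> (C,1)->write 0,move L,goto B. Now: state=B, head=-2, tape[-3..2]=010010 (head:  ^)
Step 3: in state B at pos -2, read 1 -> (B,1)->write 0,move L,goto H. Now: state=H, head=-3, tape[-4..2]=0000010 (head:  ^)
Cells containing 1 after step 3: {1} -> 1 cell(s)

Answer: 1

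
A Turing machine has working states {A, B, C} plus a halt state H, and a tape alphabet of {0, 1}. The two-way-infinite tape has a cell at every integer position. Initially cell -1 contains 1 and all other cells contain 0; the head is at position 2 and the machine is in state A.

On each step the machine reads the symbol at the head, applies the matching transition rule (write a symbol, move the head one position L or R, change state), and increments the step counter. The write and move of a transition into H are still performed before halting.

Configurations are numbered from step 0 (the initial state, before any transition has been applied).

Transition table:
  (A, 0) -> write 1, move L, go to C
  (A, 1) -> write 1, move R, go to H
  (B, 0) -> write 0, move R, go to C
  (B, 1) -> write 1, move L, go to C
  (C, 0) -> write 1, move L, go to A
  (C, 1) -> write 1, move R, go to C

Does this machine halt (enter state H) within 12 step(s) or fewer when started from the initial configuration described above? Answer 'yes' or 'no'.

Answer: yes

Derivation:
Step 1: in state A at pos 2, read 0 -> (A,0)->write 1,move L,goto C. Now: state=C, head=1, tape[-2..3]=010010 (head:    ^)
Step 2: in state C at pos 1, read 0 -> (C,0)->write 1,move L,goto A. Now: state=A, head=0, tape[-2..3]=010110 (head:   ^)
Step 3: in state A at pos 0, read 0 -> (A,0)->write 1,move L,goto C. Now: state=C, head=-1, tape[-2..3]=011110 (head:  ^)
Step 4: in state C at pos -1, read 1 -> (C,1)->write 1,move R,goto C. Now: state=C, head=0, tape[-2..3]=011110 (head:   ^)
Step 5: in state C at pos 0, read 1 -> (C,1)->write 1,move R,goto C. Now: state=C, head=1, tape[-2..3]=011110 (head:    ^)
Step 6: in state C at pos 1, read 1 -> (C,1)->write 1,move R,goto C. Now: state=C, head=2, tape[-2..3]=011110 (head:     ^)
Step 7: in state C at pos 2, read 1 -> (C,1)->write 1,move R,goto C. Now: state=C, head=3, tape[-2..4]=0111100 (head:      ^)
Step 8: in state C at pos 3, read 0 -> (C,0)->write 1,move L,goto A. Now: state=A, head=2, tape[-2..4]=0111110 (head:     ^)
Step 9: in state A at pos 2, read 1 -> (A,1)->write 1,move R,goto H. Now: state=H, head=3, tape[-2..4]=0111110 (head:      ^)
State H reached at step 9; 9 <= 12 -> yes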